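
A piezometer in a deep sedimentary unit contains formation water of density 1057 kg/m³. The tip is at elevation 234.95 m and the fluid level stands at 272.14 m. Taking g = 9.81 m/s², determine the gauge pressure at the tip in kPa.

P ≈ 386 kPa

Pressure head ψ = h − z = 272.14 − 234.95 = 37.19 m.
P = ρgψ = 1057 × 9.81 × 37.19 = 385629 Pa ≈ 386 kPa.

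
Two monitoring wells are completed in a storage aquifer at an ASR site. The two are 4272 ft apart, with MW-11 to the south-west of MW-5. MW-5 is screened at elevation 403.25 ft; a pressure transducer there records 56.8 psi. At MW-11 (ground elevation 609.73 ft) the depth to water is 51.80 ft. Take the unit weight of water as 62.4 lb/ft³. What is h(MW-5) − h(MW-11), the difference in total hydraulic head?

Pressure head at MW-5: ψ = 144·P/γ = 144 × 56.8 / 62.4 = 131.08 ft.
Total head at MW-5: h = z + ψ = 403.25 + 131.08 = 534.33 ft.
Total head at MW-11: h = 609.73 − 51.80 = 557.93 ft.
Head difference: h(MW-5) − h(MW-11) = 534.33 − 557.93 = -23.60 ft.

Δh ≈ -23.60 ft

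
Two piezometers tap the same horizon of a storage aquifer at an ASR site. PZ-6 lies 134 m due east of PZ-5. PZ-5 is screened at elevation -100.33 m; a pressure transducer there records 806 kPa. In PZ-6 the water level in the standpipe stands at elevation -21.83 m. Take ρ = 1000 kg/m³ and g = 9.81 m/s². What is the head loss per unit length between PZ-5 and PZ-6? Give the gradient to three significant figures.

i ≈ 0.0273 m/m

Pressure head at PZ-5: ψ = P/(ρg) = 806×1000 / (1000 × 9.81) = 82.16 m.
Total head at PZ-5: h = z + ψ = -100.33 + 82.16 = -18.17 m.
Total head at PZ-6: h = -21.83 m (water level in the piezometer is the total head).
Head difference: h(PZ-5) − h(PZ-6) = -18.17 − (-21.83) = 3.66 m.
Hydraulic gradient: i = |Δh| / L = 3.66 / 134 = 0.0273.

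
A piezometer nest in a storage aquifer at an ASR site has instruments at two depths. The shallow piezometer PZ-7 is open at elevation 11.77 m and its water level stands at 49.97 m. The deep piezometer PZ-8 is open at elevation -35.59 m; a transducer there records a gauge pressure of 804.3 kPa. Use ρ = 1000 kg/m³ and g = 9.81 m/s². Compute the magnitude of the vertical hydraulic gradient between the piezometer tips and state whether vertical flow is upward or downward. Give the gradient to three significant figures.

Total head at PZ-7: h = 49.97 m (water level in the standpipe).
Pressure head at PZ-8: ψ = P/(ρg) = 804.3×1000 / (1000 × 9.81) = 81.99 m.
Total head at PZ-8: h = z + ψ = -35.59 + 81.99 = 46.40 m.
Δh = h(PZ-7) − h(PZ-8) = 49.97 − 46.40 = 3.57 m.
Vertical separation Δz = 11.77 − (-35.59) = 47.36 m.
|i_v| = |Δh| / Δz = 3.57 / 47.36 = 0.0754.
Head is higher in the shallow piezometer, so vertical flow is downward (recharge condition).

|i_v| ≈ 0.0754; vertical flow is downward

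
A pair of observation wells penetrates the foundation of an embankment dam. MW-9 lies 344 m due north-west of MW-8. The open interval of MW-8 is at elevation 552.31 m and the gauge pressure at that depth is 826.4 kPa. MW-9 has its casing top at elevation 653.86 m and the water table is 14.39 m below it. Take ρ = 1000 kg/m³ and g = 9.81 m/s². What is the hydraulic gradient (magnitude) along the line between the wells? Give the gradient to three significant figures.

i ≈ 0.00849

Pressure head at MW-8: ψ = P/(ρg) = 826.4×1000 / (1000 × 9.81) = 84.24 m.
Total head at MW-8: h = z + ψ = 552.31 + 84.24 = 636.55 m.
Total head at MW-9: h = 653.86 − 14.39 = 639.47 m.
Head difference: h(MW-8) − h(MW-9) = 636.55 − 639.47 = -2.92 m.
Hydraulic gradient: i = |Δh| / L = 2.92 / 344 = 0.00849.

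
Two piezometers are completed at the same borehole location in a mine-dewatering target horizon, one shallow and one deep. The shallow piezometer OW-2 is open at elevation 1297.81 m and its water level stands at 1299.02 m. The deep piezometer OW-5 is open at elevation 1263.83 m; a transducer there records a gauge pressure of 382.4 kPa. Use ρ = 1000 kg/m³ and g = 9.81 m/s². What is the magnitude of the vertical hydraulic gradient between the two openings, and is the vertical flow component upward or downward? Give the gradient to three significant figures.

|i_v| ≈ 0.112; vertical flow is upward

Total head at OW-2: h = 1299.02 m (water level in the standpipe).
Pressure head at OW-5: ψ = P/(ρg) = 382.4×1000 / (1000 × 9.81) = 38.98 m.
Total head at OW-5: h = z + ψ = 1263.83 + 38.98 = 1302.81 m.
Δh = h(OW-2) − h(OW-5) = 1299.02 − 1302.81 = -3.79 m.
Vertical separation Δz = 1297.81 − 1263.83 = 33.98 m.
|i_v| = |Δh| / Δz = 3.79 / 33.98 = 0.112.
Head is higher in the deep piezometer, so vertical flow is upward (discharge condition).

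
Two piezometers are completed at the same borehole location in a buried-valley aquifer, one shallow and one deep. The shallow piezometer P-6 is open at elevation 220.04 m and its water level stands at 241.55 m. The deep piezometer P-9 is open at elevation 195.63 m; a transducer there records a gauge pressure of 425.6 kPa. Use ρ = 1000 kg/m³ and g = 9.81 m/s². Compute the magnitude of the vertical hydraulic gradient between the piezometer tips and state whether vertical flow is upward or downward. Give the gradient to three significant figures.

Total head at P-6: h = 241.55 m (water level in the standpipe).
Pressure head at P-9: ψ = P/(ρg) = 425.6×1000 / (1000 × 9.81) = 43.38 m.
Total head at P-9: h = z + ψ = 195.63 + 43.38 = 239.01 m.
Δh = h(P-6) − h(P-9) = 241.55 − 239.01 = 2.54 m.
Vertical separation Δz = 220.04 − 195.63 = 24.41 m.
|i_v| = |Δh| / Δz = 2.54 / 24.41 = 0.104.
Head is higher in the shallow piezometer, so vertical flow is downward (recharge condition).

|i_v| ≈ 0.104; vertical flow is downward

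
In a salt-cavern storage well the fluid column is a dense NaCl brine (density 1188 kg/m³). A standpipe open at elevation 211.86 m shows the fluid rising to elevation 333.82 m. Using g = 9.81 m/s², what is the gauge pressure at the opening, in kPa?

P ≈ 1420 kPa

Pressure head ψ = h − z = 333.82 − 211.86 = 121.96 m.
P = ρgψ = 1188 × 9.81 × 121.96 = 1421356 Pa ≈ 1420 kPa.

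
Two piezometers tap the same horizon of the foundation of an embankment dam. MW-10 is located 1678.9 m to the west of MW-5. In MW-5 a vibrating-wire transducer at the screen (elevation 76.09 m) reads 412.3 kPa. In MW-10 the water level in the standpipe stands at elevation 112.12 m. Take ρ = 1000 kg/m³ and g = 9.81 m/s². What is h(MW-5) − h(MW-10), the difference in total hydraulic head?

Δh ≈ 6.00 m

Pressure head at MW-5: ψ = P/(ρg) = 412.3×1000 / (1000 × 9.81) = 42.03 m.
Total head at MW-5: h = z + ψ = 76.09 + 42.03 = 118.12 m.
Total head at MW-10: h = 112.12 m (water level in the piezometer is the total head).
Head difference: h(MW-5) − h(MW-10) = 118.12 − 112.12 = 6.00 m.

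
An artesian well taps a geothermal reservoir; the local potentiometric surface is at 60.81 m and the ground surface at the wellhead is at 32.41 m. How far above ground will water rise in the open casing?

Water rises to the potentiometric surface, so the rise above ground = 60.81 − 32.41 = 28.40 m.

≈ 28.40 m above ground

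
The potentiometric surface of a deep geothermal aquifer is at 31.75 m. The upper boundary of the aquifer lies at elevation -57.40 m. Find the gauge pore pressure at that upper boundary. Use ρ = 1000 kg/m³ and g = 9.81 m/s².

Pressure head at the aquifer top: ψ = h − z = 31.75 − (-57.40) = 89.15 m.
P = ρgψ = 1000 × 9.81 × 89.15 = 874562 Pa ≈ 875 kPa.

P ≈ 875 kPa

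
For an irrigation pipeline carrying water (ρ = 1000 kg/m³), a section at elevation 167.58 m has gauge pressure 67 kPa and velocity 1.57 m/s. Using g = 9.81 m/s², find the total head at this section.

h ≈ 174.54 m

Pressure head ψ = P/(ρg) = 67×1000 / (1000 × 9.81) = 6.83 m.
Velocity head = v²/(2g) = 1.57² / (2 × 9.81) = 0.126 m.
h = z + ψ + v²/(2g) = 167.58 + 6.83 + 0.126 = 174.54 m.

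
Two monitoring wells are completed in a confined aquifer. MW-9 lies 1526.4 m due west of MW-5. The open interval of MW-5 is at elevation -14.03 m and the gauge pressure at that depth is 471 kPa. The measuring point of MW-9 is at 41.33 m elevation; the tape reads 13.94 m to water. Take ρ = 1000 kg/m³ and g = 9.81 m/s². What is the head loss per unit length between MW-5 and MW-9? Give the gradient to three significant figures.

i ≈ 0.00432 m/m

Pressure head at MW-5: ψ = P/(ρg) = 471×1000 / (1000 × 9.81) = 48.01 m.
Total head at MW-5: h = z + ψ = -14.03 + 48.01 = 33.98 m.
Total head at MW-9: h = 41.33 − 13.94 = 27.39 m.
Head difference: h(MW-5) − h(MW-9) = 33.98 − 27.39 = 6.59 m.
Hydraulic gradient: i = |Δh| / L = 6.59 / 1526.4 = 0.00432.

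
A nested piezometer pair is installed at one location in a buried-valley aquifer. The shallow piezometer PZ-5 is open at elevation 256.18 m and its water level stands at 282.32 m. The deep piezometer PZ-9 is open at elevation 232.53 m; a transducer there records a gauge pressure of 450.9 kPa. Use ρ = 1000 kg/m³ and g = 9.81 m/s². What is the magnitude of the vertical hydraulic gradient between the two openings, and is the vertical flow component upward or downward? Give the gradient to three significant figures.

|i_v| ≈ 0.162; vertical flow is downward

Total head at PZ-5: h = 282.32 m (water level in the standpipe).
Pressure head at PZ-9: ψ = P/(ρg) = 450.9×1000 / (1000 × 9.81) = 45.96 m.
Total head at PZ-9: h = z + ψ = 232.53 + 45.96 = 278.49 m.
Δh = h(PZ-5) − h(PZ-9) = 282.32 − 278.49 = 3.83 m.
Vertical separation Δz = 256.18 − 232.53 = 23.65 m.
|i_v| = |Δh| / Δz = 3.83 / 23.65 = 0.162.
Head is higher in the shallow piezometer, so vertical flow is downward (recharge condition).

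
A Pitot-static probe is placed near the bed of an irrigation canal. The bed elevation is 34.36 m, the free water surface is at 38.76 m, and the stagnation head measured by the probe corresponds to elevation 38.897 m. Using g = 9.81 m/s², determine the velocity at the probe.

Near the bed, under hydrostatic conditions, the piezometric head (z + ψ) equals the free-surface elevation, 38.76 m.
Velocity head = total − piezometric = 38.897 − 38.76 = 0.137 m.
v = √(2g·h_v) = √(2 × 9.81 × 0.137) = 1.64 m/s.

v ≈ 1.64 m/s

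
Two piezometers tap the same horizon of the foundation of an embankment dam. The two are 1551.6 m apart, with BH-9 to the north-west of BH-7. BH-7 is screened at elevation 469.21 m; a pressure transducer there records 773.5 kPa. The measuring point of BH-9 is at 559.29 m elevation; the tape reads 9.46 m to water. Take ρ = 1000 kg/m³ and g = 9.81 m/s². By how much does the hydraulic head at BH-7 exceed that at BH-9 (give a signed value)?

Δh ≈ -1.77 m

Pressure head at BH-7: ψ = P/(ρg) = 773.5×1000 / (1000 × 9.81) = 78.85 m.
Total head at BH-7: h = z + ψ = 469.21 + 78.85 = 548.06 m.
Total head at BH-9: h = 559.29 − 9.46 = 549.83 m.
Head difference: h(BH-7) − h(BH-9) = 548.06 − 549.83 = -1.77 m.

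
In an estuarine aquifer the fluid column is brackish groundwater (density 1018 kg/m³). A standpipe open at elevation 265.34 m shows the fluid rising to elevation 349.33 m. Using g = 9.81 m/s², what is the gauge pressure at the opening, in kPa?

Pressure head ψ = h − z = 349.33 − 265.34 = 83.99 m.
P = ρgψ = 1018 × 9.81 × 83.99 = 838773 Pa ≈ 839 kPa.

P ≈ 839 kPa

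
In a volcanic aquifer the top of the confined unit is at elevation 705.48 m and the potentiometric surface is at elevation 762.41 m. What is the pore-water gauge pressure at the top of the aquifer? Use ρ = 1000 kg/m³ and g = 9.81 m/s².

P ≈ 558 kPa

Pressure head at the aquifer top: ψ = h − z = 762.41 − 705.48 = 56.93 m.
P = ρgψ = 1000 × 9.81 × 56.93 = 558483 Pa ≈ 558 kPa.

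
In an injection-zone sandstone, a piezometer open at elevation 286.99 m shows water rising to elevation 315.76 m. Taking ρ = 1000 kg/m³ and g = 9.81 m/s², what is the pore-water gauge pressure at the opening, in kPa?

P ≈ 282 kPa

Pressure head ψ = h − z = 315.76 − 286.99 = 28.77 m.
P = ρgψ = 1000 × 9.81 × 28.77 = 282234 Pa ≈ 282 kPa.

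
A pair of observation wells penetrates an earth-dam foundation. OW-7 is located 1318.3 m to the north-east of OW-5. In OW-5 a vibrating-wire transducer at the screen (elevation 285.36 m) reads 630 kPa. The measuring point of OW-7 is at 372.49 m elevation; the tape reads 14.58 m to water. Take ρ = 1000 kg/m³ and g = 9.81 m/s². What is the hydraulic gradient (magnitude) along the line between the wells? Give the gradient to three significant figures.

Pressure head at OW-5: ψ = P/(ρg) = 630×1000 / (1000 × 9.81) = 64.22 m.
Total head at OW-5: h = z + ψ = 285.36 + 64.22 = 349.58 m.
Total head at OW-7: h = 372.49 − 14.58 = 357.91 m.
Head difference: h(OW-5) − h(OW-7) = 349.58 − 357.91 = -8.33 m.
Hydraulic gradient: i = |Δh| / L = 8.33 / 1318.3 = 0.00632.

i ≈ 0.00632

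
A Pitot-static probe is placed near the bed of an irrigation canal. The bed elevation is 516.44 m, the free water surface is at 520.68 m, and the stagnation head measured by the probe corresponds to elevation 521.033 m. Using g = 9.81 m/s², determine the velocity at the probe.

v ≈ 2.63 m/s

Near the bed, under hydrostatic conditions, the piezometric head (z + ψ) equals the free-surface elevation, 520.68 m.
Velocity head = total − piezometric = 521.033 − 520.68 = 0.353 m.
v = √(2g·h_v) = √(2 × 9.81 × 0.353) = 2.63 m/s.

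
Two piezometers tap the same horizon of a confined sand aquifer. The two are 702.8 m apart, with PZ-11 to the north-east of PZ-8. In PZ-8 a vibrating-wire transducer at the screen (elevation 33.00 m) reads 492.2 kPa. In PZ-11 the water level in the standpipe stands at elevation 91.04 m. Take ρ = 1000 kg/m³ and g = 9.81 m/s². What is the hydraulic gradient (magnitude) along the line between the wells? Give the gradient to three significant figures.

Pressure head at PZ-8: ψ = P/(ρg) = 492.2×1000 / (1000 × 9.81) = 50.17 m.
Total head at PZ-8: h = z + ψ = 33.00 + 50.17 = 83.17 m.
Total head at PZ-11: h = 91.04 m (water level in the piezometer is the total head).
Head difference: h(PZ-8) − h(PZ-11) = 83.17 − 91.04 = -7.87 m.
Hydraulic gradient: i = |Δh| / L = 7.87 / 702.8 = 0.0112.

i ≈ 0.0112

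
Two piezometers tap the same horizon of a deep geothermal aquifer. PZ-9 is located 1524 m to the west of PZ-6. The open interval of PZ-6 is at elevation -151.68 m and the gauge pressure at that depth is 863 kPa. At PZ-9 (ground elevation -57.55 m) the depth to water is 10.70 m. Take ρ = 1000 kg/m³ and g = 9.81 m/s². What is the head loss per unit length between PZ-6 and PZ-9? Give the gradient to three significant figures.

Pressure head at PZ-6: ψ = P/(ρg) = 863×1000 / (1000 × 9.81) = 87.97 m.
Total head at PZ-6: h = z + ψ = -151.68 + 87.97 = -63.71 m.
Total head at PZ-9: h = -57.55 − 10.70 = -68.25 m.
Head difference: h(PZ-6) − h(PZ-9) = -63.71 − (-68.25) = 4.54 m.
Hydraulic gradient: i = |Δh| / L = 4.54 / 1524 = 0.00298.

i ≈ 0.00298 m/m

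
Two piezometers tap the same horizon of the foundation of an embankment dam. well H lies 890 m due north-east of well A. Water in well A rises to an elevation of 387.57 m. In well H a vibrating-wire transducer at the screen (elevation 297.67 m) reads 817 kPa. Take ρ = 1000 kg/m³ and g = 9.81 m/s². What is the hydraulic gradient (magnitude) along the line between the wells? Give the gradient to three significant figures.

i ≈ 0.00744

Total head at well A: h = 387.57 m (water level in the piezometer is the total head).
Pressure head at well H: ψ = P/(ρg) = 817×1000 / (1000 × 9.81) = 83.28 m.
Total head at well H: h = z + ψ = 297.67 + 83.28 = 380.95 m.
Head difference: h(well A) − h(well H) = 387.57 − 380.95 = 6.62 m.
Hydraulic gradient: i = |Δh| / L = 6.62 / 890 = 0.00744.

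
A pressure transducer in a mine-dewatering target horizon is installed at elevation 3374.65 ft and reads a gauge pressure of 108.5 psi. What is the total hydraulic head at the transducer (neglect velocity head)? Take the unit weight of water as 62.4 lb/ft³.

h ≈ 3625.03 ft

ψ = 144·P/γ = 144 × 108.5 / 62.4 = 250.38 ft.
h = z + ψ = 3374.65 + 250.38 = 3625.03 ft.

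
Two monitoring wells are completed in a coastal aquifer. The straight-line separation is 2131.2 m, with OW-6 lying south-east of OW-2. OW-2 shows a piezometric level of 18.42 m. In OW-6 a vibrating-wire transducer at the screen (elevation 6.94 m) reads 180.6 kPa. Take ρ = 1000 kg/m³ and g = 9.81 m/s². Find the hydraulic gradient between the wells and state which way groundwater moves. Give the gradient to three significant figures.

i ≈ 0.00325; groundwater flows toward the north-west

Total head at OW-2: h = 18.42 m (water level in the piezometer is the total head).
Pressure head at OW-6: ψ = P/(ρg) = 180.6×1000 / (1000 × 9.81) = 18.41 m.
Total head at OW-6: h = z + ψ = 6.94 + 18.41 = 25.35 m.
Head difference: h(OW-2) − h(OW-6) = 18.42 − 25.35 = -6.93 m.
Hydraulic gradient: i = |Δh| / L = 6.93 / 2131.2 = 0.00325.
Flow is from higher to lower head: from OW-6 toward OW-2, i.e. toward the north-west.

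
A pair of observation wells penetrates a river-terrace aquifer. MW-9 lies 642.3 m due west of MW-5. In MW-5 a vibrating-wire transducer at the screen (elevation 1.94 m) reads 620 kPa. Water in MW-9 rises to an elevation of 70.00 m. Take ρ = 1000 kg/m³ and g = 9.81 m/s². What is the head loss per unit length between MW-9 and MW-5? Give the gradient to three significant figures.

i ≈ 0.00757 m/m

Pressure head at MW-5: ψ = P/(ρg) = 620×1000 / (1000 × 9.81) = 63.20 m.
Total head at MW-5: h = z + ψ = 1.94 + 63.20 = 65.14 m.
Total head at MW-9: h = 70.00 m (water level in the piezometer is the total head).
Head difference: h(MW-5) − h(MW-9) = 65.14 − 70.00 = -4.86 m.
Hydraulic gradient: i = |Δh| / L = 4.86 / 642.3 = 0.00757.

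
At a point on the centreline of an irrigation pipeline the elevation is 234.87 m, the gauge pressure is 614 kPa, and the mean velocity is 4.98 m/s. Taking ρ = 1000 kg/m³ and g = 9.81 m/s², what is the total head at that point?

Pressure head ψ = P/(ρg) = 614×1000 / (1000 × 9.81) = 62.59 m.
Velocity head = v²/(2g) = 4.98² / (2 × 9.81) = 1.264 m.
h = z + ψ + v²/(2g) = 234.87 + 62.59 + 1.264 = 298.72 m.

h ≈ 298.72 m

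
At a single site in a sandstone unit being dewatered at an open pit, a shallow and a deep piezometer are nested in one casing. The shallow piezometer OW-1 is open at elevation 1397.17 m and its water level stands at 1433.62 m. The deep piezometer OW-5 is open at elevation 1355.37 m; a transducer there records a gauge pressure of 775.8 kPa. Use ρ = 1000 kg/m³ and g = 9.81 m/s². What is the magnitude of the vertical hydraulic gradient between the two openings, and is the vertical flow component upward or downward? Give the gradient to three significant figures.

Total head at OW-1: h = 1433.62 m (water level in the standpipe).
Pressure head at OW-5: ψ = P/(ρg) = 775.8×1000 / (1000 × 9.81) = 79.08 m.
Total head at OW-5: h = z + ψ = 1355.37 + 79.08 = 1434.45 m.
Δh = h(OW-1) − h(OW-5) = 1433.62 − 1434.45 = -0.83 m.
Vertical separation Δz = 1397.17 − 1355.37 = 41.80 m.
|i_v| = |Δh| / Δz = 0.83 / 41.80 = 0.0199.
Head is higher in the deep piezometer, so vertical flow is upward (discharge condition).

|i_v| ≈ 0.0199; vertical flow is upward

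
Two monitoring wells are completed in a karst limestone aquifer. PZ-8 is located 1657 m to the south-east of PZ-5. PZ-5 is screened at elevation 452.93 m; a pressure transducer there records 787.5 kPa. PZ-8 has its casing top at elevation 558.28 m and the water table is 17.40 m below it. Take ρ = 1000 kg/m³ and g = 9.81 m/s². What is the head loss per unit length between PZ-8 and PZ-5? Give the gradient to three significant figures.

i ≈ 0.00463 m/m

Pressure head at PZ-5: ψ = P/(ρg) = 787.5×1000 / (1000 × 9.81) = 80.28 m.
Total head at PZ-5: h = z + ψ = 452.93 + 80.28 = 533.21 m.
Total head at PZ-8: h = 558.28 − 17.40 = 540.88 m.
Head difference: h(PZ-5) − h(PZ-8) = 533.21 − 540.88 = -7.67 m.
Hydraulic gradient: i = |Δh| / L = 7.67 / 1657 = 0.00463.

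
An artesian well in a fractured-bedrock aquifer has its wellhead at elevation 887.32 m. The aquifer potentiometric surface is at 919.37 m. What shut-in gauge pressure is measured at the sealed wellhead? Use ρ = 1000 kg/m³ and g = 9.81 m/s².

Head above the cap: Δh = 919.37 − 887.32 = 32.05 m.
P = ρgΔh = 1000 × 9.81 × 32.05 = 314410 Pa ≈ 314 kPa.

P ≈ 314 kPa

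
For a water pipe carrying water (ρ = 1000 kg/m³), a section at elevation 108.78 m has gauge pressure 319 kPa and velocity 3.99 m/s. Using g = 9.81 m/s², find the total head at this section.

Pressure head ψ = P/(ρg) = 319×1000 / (1000 × 9.81) = 32.52 m.
Velocity head = v²/(2g) = 3.99² / (2 × 9.81) = 0.811 m.
h = z + ψ + v²/(2g) = 108.78 + 32.52 + 0.811 = 142.11 m.

h ≈ 142.11 m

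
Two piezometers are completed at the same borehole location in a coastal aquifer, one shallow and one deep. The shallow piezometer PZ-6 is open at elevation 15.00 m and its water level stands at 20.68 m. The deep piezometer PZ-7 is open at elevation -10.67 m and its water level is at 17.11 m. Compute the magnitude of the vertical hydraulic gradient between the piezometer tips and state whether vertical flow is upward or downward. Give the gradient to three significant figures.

|i_v| ≈ 0.139; vertical flow is downward

Total head at PZ-6: h = 20.68 m (water level in the standpipe).
Total head at PZ-7: h = 17.11 m.
Δh = h(PZ-6) − h(PZ-7) = 20.68 − 17.11 = 3.57 m.
Vertical separation Δz = 15.00 − (-10.67) = 25.67 m.
|i_v| = |Δh| / Δz = 3.57 / 25.67 = 0.139.
Head is higher in the shallow piezometer, so vertical flow is downward (recharge condition).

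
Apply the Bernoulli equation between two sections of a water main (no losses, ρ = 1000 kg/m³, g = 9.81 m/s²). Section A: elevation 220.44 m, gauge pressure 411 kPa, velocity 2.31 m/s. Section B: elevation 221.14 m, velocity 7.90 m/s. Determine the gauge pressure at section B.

Pressure head at A: ψ₁ = P₁/(ρg) = 411×1000 / (1000 × 9.81) = 41.90 m.
Velocity heads: v₁²/2g = 2.31²/19.62 = 0.272 m; v₂²/2g = 7.90²/19.62 = 3.181 m.
Total head H = z₁ + ψ₁ + v₁²/2g = 220.44 + 41.90 + 0.272 = 262.61 m.
ψ₂ = H − z₂ − v₂²/2g = 262.61 − 221.14 − 3.181 = 38.29 m.
P₂ = ρgψ₂ = 1000 × 9.81 × 38.29 ≈ 376 kPa.

P₂ ≈ 376 kPa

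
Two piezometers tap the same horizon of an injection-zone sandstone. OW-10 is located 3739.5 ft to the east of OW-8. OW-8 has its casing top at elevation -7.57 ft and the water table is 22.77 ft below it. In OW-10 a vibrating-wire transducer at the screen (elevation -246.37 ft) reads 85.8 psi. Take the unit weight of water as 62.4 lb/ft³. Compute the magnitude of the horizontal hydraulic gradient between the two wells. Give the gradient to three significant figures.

Total head at OW-8: h = -7.57 − 22.77 = -30.34 ft.
Pressure head at OW-10: ψ = 144·P/γ = 144 × 85.8 / 62.4 = 198.00 ft.
Total head at OW-10: h = z + ψ = -246.37 + 198.00 = -48.37 ft.
Head difference: h(OW-8) − h(OW-10) = -30.34 − (-48.37) = 18.03 ft.
Hydraulic gradient: i = |Δh| / L = 18.03 / 3739.5 = 0.00482.

i ≈ 0.00482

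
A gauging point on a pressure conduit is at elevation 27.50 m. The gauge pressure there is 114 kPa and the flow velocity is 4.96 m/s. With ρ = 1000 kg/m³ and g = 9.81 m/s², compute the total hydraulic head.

h ≈ 40.37 m

Pressure head ψ = P/(ρg) = 114×1000 / (1000 × 9.81) = 11.62 m.
Velocity head = v²/(2g) = 4.96² / (2 × 9.81) = 1.254 m.
h = z + ψ + v²/(2g) = 27.50 + 11.62 + 1.254 = 40.37 m.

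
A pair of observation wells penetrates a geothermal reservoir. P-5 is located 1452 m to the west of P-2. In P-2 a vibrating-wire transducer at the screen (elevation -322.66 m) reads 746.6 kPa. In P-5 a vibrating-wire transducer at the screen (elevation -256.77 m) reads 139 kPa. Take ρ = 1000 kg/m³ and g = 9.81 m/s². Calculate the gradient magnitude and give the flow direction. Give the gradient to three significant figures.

i ≈ 0.00272; groundwater flows toward the east

Pressure head at P-2: ψ = P/(ρg) = 746.6×1000 / (1000 × 9.81) = 76.11 m.
Total head at P-2: h = z + ψ = -322.66 + 76.11 = -246.55 m.
Pressure head at P-5: ψ = P/(ρg) = 139×1000 / (1000 × 9.81) = 14.17 m.
Total head at P-5: h = z + ψ = -256.77 + 14.17 = -242.60 m.
Head difference: h(P-2) − h(P-5) = -246.55 − (-242.60) = -3.95 m.
Hydraulic gradient: i = |Δh| / L = 3.95 / 1452 = 0.00272.
Flow is from higher to lower head: from P-5 toward P-2, i.e. toward the east.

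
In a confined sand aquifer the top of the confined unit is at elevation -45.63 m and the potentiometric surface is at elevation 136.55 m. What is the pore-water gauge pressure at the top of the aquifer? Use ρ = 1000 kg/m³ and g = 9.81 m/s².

Pressure head at the aquifer top: ψ = h − z = 136.55 − (-45.63) = 182.18 m.
P = ρgψ = 1000 × 9.81 × 182.18 = 1787186 Pa ≈ 1790 kPa.

P ≈ 1790 kPa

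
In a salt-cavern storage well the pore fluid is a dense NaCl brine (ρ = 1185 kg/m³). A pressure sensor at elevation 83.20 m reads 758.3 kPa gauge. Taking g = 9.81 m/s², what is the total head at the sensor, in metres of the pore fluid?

ψ = P/(ρg) = 758.3×1000 / (1185 × 9.81) = 65.23 m.
h = z + ψ = 83.20 + 65.23 = 148.43 m.

h ≈ 148.43 m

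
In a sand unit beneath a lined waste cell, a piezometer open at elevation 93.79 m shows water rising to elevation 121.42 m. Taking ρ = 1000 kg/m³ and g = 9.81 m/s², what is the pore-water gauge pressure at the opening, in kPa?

Pressure head ψ = h − z = 121.42 − 93.79 = 27.63 m.
P = ρgψ = 1000 × 9.81 × 27.63 = 271050 Pa ≈ 271 kPa.

P ≈ 271 kPa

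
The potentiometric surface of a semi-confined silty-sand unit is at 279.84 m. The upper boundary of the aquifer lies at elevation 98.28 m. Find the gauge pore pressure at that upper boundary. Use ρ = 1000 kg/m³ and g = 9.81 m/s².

P ≈ 1780 kPa

Pressure head at the aquifer top: ψ = h − z = 279.84 − 98.28 = 181.56 m.
P = ρgψ = 1000 × 9.81 × 181.56 = 1781104 Pa ≈ 1780 kPa.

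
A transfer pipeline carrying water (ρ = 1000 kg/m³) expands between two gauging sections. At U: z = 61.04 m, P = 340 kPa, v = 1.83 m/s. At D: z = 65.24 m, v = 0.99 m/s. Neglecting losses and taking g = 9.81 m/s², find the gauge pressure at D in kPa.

P₂ ≈ 300 kPa

Pressure head at U: ψ₁ = P₁/(ρg) = 340×1000 / (1000 × 9.81) = 34.66 m.
Velocity heads: v₁²/2g = 1.83²/19.62 = 0.171 m; v₂²/2g = 0.99²/19.62 = 0.050 m.
Total head H = z₁ + ψ₁ + v₁²/2g = 61.04 + 34.66 + 0.171 = 95.87 m.
ψ₂ = H − z₂ − v₂²/2g = 95.87 − 65.24 − 0.050 = 30.58 m.
P₂ = ρgψ₂ = 1000 × 9.81 × 30.58 ≈ 300 kPa.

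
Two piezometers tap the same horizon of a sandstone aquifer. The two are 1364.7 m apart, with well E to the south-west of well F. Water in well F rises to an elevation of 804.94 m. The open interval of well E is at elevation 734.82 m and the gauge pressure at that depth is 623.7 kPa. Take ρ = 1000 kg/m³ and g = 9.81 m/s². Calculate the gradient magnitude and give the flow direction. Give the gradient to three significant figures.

i ≈ 0.00479; groundwater flows toward the south-west

Total head at well F: h = 804.94 m (water level in the piezometer is the total head).
Pressure head at well E: ψ = P/(ρg) = 623.7×1000 / (1000 × 9.81) = 63.58 m.
Total head at well E: h = z + ψ = 734.82 + 63.58 = 798.40 m.
Head difference: h(well F) − h(well E) = 804.94 − 798.40 = 6.54 m.
Hydraulic gradient: i = |Δh| / L = 6.54 / 1364.7 = 0.00479.
Flow is from higher to lower head: from well F toward well E, i.e. toward the south-west.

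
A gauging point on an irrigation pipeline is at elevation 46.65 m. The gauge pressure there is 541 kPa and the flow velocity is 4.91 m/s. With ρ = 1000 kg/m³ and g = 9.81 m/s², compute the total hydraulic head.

Pressure head ψ = P/(ρg) = 541×1000 / (1000 × 9.81) = 55.15 m.
Velocity head = v²/(2g) = 4.91² / (2 × 9.81) = 1.229 m.
h = z + ψ + v²/(2g) = 46.65 + 55.15 + 1.229 = 103.03 m.

h ≈ 103.03 m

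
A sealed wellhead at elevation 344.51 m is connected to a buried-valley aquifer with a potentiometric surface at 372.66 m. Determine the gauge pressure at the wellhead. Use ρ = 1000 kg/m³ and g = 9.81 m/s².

P ≈ 276 kPa

Head above the cap: Δh = 372.66 − 344.51 = 28.15 m.
P = ρgΔh = 1000 × 9.81 × 28.15 = 276152 Pa ≈ 276 kPa.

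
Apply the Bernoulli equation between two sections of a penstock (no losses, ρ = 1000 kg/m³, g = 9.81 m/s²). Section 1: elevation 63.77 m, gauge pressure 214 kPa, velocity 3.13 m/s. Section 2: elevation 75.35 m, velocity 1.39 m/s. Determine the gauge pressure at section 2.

P₂ ≈ 104 kPa

Pressure head at 1: ψ₁ = P₁/(ρg) = 214×1000 / (1000 × 9.81) = 21.81 m.
Velocity heads: v₁²/2g = 3.13²/19.62 = 0.499 m; v₂²/2g = 1.39²/19.62 = 0.098 m.
Total head H = z₁ + ψ₁ + v₁²/2g = 63.77 + 21.81 + 0.499 = 86.08 m.
ψ₂ = H − z₂ − v₂²/2g = 86.08 − 75.35 − 0.098 = 10.63 m.
P₂ = ρgψ₂ = 1000 × 9.81 × 10.63 ≈ 104 kPa.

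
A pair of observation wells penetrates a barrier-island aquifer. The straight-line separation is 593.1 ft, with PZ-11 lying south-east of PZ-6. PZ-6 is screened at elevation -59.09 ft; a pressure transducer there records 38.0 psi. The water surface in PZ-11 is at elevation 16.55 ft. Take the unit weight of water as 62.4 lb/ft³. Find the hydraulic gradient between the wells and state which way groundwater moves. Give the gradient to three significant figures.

i ≈ 0.0203; groundwater flows toward the south-east

Pressure head at PZ-6: ψ = 144·P/γ = 144 × 38.0 / 62.4 = 87.69 ft.
Total head at PZ-6: h = z + ψ = -59.09 + 87.69 = 28.60 ft.
Total head at PZ-11: h = 16.55 ft (water level in the piezometer is the total head).
Head difference: h(PZ-6) − h(PZ-11) = 28.60 − 16.55 = 12.05 ft.
Hydraulic gradient: i = |Δh| / L = 12.05 / 593.1 = 0.0203.
Flow is from higher to lower head: from PZ-6 toward PZ-11, i.e. toward the south-east.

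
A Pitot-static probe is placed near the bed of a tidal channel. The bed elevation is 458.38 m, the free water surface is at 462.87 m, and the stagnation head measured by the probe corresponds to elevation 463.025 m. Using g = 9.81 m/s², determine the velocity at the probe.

v ≈ 1.74 m/s

Near the bed, under hydrostatic conditions, the piezometric head (z + ψ) equals the free-surface elevation, 462.87 m.
Velocity head = total − piezometric = 463.025 − 462.87 = 0.155 m.
v = √(2g·h_v) = √(2 × 9.81 × 0.155) = 1.74 m/s.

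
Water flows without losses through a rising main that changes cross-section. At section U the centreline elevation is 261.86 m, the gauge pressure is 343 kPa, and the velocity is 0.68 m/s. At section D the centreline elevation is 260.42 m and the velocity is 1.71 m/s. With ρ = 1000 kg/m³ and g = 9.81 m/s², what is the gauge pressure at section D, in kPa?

P₂ ≈ 356 kPa

Pressure head at U: ψ₁ = P₁/(ρg) = 343×1000 / (1000 × 9.81) = 34.96 m.
Velocity heads: v₁²/2g = 0.68²/19.62 = 0.024 m; v₂²/2g = 1.71²/19.62 = 0.149 m.
Total head H = z₁ + ψ₁ + v₁²/2g = 261.86 + 34.96 + 0.024 = 296.84 m.
ψ₂ = H − z₂ − v₂²/2g = 296.84 − 260.42 − 0.149 = 36.27 m.
P₂ = ρgψ₂ = 1000 × 9.81 × 36.27 ≈ 356 kPa.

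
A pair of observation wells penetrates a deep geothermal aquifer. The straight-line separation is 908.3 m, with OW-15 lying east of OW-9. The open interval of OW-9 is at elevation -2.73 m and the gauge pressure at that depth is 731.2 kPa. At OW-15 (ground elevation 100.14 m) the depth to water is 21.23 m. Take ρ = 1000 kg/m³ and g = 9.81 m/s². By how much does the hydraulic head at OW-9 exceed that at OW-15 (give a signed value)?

Pressure head at OW-9: ψ = P/(ρg) = 731.2×1000 / (1000 × 9.81) = 74.54 m.
Total head at OW-9: h = z + ψ = -2.73 + 74.54 = 71.81 m.
Total head at OW-15: h = 100.14 − 21.23 = 78.91 m.
Head difference: h(OW-9) − h(OW-15) = 71.81 − 78.91 = -7.10 m.

Δh ≈ -7.10 m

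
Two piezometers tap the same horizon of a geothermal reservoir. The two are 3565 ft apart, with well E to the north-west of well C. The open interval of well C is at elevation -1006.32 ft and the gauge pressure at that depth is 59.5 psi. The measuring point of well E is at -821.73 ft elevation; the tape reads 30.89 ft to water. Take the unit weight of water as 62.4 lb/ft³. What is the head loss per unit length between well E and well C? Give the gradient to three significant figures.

Pressure head at well C: ψ = 144·P/γ = 144 × 59.5 / 62.4 = 137.31 ft.
Total head at well C: h = z + ψ = -1006.32 + 137.31 = -869.01 ft.
Total head at well E: h = -821.73 − 30.89 = -852.62 ft.
Head difference: h(well C) − h(well E) = -869.01 − (-852.62) = -16.39 ft.
Hydraulic gradient: i = |Δh| / L = 16.39 / 3565 = 0.00460.

i ≈ 0.00460 ft/ft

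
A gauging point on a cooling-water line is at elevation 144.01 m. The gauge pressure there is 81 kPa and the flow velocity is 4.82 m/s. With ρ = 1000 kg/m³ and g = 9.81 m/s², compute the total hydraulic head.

h ≈ 153.45 m

Pressure head ψ = P/(ρg) = 81×1000 / (1000 × 9.81) = 8.26 m.
Velocity head = v²/(2g) = 4.82² / (2 × 9.81) = 1.184 m.
h = z + ψ + v²/(2g) = 144.01 + 8.26 + 1.184 = 153.45 m.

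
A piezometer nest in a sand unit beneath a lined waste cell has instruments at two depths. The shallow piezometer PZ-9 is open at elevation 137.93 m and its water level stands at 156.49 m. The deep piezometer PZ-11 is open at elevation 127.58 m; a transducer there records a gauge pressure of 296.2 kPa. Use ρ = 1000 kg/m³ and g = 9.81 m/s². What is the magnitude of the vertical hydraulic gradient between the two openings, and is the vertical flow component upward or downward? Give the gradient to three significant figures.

|i_v| ≈ 0.124; vertical flow is upward

Total head at PZ-9: h = 156.49 m (water level in the standpipe).
Pressure head at PZ-11: ψ = P/(ρg) = 296.2×1000 / (1000 × 9.81) = 30.19 m.
Total head at PZ-11: h = z + ψ = 127.58 + 30.19 = 157.77 m.
Δh = h(PZ-9) − h(PZ-11) = 156.49 − 157.77 = -1.28 m.
Vertical separation Δz = 137.93 − 127.58 = 10.35 m.
|i_v| = |Δh| / Δz = 1.28 / 10.35 = 0.124.
Head is higher in the deep piezometer, so vertical flow is upward (discharge condition).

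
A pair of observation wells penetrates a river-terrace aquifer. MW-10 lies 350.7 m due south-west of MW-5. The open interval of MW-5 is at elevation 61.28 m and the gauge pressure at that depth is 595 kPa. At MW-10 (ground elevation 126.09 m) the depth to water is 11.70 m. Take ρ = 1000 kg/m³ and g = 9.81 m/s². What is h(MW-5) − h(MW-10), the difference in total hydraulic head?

Δh ≈ 7.54 m

Pressure head at MW-5: ψ = P/(ρg) = 595×1000 / (1000 × 9.81) = 60.65 m.
Total head at MW-5: h = z + ψ = 61.28 + 60.65 = 121.93 m.
Total head at MW-10: h = 126.09 − 11.70 = 114.39 m.
Head difference: h(MW-5) − h(MW-10) = 121.93 − 114.39 = 7.54 m.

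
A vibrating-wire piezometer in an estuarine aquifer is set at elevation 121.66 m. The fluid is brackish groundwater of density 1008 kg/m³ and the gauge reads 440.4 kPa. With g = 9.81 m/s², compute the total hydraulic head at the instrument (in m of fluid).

ψ = P/(ρg) = 440.4×1000 / (1008 × 9.81) = 44.54 m.
h = z + ψ = 121.66 + 44.54 = 166.20 m.

h ≈ 166.20 m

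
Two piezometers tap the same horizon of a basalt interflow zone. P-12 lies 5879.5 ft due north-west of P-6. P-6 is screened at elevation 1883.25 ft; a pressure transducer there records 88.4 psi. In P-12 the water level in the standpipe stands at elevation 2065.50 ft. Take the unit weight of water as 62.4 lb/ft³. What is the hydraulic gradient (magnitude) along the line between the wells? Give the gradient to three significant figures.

Pressure head at P-6: ψ = 144·P/γ = 144 × 88.4 / 62.4 = 204.00 ft.
Total head at P-6: h = z + ψ = 1883.25 + 204.00 = 2087.25 ft.
Total head at P-12: h = 2065.50 ft (water level in the piezometer is the total head).
Head difference: h(P-6) − h(P-12) = 2087.25 − 2065.50 = 21.75 ft.
Hydraulic gradient: i = |Δh| / L = 21.75 / 5879.5 = 0.00370.

i ≈ 0.00370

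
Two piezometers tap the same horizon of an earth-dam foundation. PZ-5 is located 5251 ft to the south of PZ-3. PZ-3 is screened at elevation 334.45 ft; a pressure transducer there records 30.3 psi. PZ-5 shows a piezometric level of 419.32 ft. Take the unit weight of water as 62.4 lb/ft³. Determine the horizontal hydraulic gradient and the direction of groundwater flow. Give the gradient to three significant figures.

Pressure head at PZ-3: ψ = 144·P/γ = 144 × 30.3 / 62.4 = 69.92 ft.
Total head at PZ-3: h = z + ψ = 334.45 + 69.92 = 404.37 ft.
Total head at PZ-5: h = 419.32 ft (water level in the piezometer is the total head).
Head difference: h(PZ-3) − h(PZ-5) = 404.37 − 419.32 = -14.95 ft.
Hydraulic gradient: i = |Δh| / L = 14.95 / 5251 = 0.00285.
Flow is from higher to lower head: from PZ-5 toward PZ-3, i.e. toward the north.

i ≈ 0.00285; groundwater flows toward the north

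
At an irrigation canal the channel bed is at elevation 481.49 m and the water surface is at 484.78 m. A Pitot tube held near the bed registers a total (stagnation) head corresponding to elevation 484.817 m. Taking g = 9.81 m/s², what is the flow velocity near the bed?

Near the bed, under hydrostatic conditions, the piezometric head (z + ψ) equals the free-surface elevation, 484.78 m.
Velocity head = total − piezometric = 484.817 − 484.78 = 0.037 m.
v = √(2g·h_v) = √(2 × 9.81 × 0.037) = 0.852 m/s.

v ≈ 0.852 m/s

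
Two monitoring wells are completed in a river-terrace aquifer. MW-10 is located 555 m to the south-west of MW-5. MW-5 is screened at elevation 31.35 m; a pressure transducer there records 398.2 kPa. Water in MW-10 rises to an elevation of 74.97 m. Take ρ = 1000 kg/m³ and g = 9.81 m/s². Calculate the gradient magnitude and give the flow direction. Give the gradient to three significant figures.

i ≈ 0.00546; groundwater flows toward the north-east

Pressure head at MW-5: ψ = P/(ρg) = 398.2×1000 / (1000 × 9.81) = 40.59 m.
Total head at MW-5: h = z + ψ = 31.35 + 40.59 = 71.94 m.
Total head at MW-10: h = 74.97 m (water level in the piezometer is the total head).
Head difference: h(MW-5) − h(MW-10) = 71.94 − 74.97 = -3.03 m.
Hydraulic gradient: i = |Δh| / L = 3.03 / 555 = 0.00546.
Flow is from higher to lower head: from MW-10 toward MW-5, i.e. toward the north-east.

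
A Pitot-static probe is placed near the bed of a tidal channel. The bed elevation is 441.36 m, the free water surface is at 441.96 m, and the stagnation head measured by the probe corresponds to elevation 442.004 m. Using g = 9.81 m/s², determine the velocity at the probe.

Near the bed, under hydrostatic conditions, the piezometric head (z + ψ) equals the free-surface elevation, 441.96 m.
Velocity head = total − piezometric = 442.004 − 441.96 = 0.044 m.
v = √(2g·h_v) = √(2 × 9.81 × 0.044) = 0.929 m/s.

v ≈ 0.929 m/s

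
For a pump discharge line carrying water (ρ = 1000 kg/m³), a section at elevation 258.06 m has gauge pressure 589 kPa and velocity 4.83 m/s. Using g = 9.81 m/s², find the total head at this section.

h ≈ 319.29 m

Pressure head ψ = P/(ρg) = 589×1000 / (1000 × 9.81) = 60.04 m.
Velocity head = v²/(2g) = 4.83² / (2 × 9.81) = 1.189 m.
h = z + ψ + v²/(2g) = 258.06 + 60.04 + 1.189 = 319.29 m.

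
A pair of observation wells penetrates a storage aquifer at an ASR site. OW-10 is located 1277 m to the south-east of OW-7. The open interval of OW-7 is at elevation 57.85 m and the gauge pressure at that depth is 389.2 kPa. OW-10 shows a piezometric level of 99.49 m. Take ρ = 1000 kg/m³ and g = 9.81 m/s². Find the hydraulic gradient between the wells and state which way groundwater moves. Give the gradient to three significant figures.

i ≈ 0.00154; groundwater flows toward the north-west

Pressure head at OW-7: ψ = P/(ρg) = 389.2×1000 / (1000 × 9.81) = 39.67 m.
Total head at OW-7: h = z + ψ = 57.85 + 39.67 = 97.52 m.
Total head at OW-10: h = 99.49 m (water level in the piezometer is the total head).
Head difference: h(OW-7) − h(OW-10) = 97.52 − 99.49 = -1.97 m.
Hydraulic gradient: i = |Δh| / L = 1.97 / 1277 = 0.00154.
Flow is from higher to lower head: from OW-10 toward OW-7, i.e. toward the north-west.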